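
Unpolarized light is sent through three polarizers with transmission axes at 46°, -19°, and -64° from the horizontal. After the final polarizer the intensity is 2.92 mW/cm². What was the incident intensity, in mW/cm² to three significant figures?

Unpolarized light through the first polarizer → I₁ = ½ I₀, now polarized at 46°.
I₂ = I₁ cos²(-19° − 46°) = 0.5 I₀ · cos²(65°) = 0.0893 I₀.
I₃ = I₂ cos²(-64° + 19°) = 0.0893 I₀ · cos²(45°) = 0.04465 I₀.
So 2.92 mW/cm² = 0.04465 I₀, giving I₀ = 2.92/0.04465 = 65.4 mW/cm².

I₀ ≈ 65.4 mW/cm²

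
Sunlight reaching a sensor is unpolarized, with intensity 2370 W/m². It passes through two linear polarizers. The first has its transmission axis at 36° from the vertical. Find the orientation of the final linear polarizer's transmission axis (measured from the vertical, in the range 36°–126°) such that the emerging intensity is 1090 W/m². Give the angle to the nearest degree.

θ ≈ 52°

Unpolarized light through the first polarizer → I₁ = ½ I₀, now polarized at 36°.
Target fraction: 1090 / 2370 W/m² = 0.4599 of I₀.
Need I₂/I₀ = 0.4599, so cos²(θ − 36°) = 0.4599 / 0.5 = 0.9198.
θ − 36° = arccos(√0.9198) = 16.4°, giving θ ≈ 36 + 16.4 = 52.4°.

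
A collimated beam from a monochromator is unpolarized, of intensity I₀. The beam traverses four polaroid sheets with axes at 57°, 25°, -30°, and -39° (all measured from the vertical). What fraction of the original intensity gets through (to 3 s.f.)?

≈ 0.115 I₀

Unpolarized light through the first polarizer → I₁ = ½ I₀, now polarized at 57°.
I₂ = I₁ cos²(25° − 57°) = 0.5 I₀ · cos²(32°) = 0.3596 I₀.
I₃ = I₂ cos²(-30° − 25°) = 0.3596 I₀ · cos²(55°) = 0.1183 I₀.
I₄ = I₃ cos²(-39° + 30°) = 0.1183 I₀ · cos²(9°) = 0.1154 I₀.
Transmitted fraction = 0.1154.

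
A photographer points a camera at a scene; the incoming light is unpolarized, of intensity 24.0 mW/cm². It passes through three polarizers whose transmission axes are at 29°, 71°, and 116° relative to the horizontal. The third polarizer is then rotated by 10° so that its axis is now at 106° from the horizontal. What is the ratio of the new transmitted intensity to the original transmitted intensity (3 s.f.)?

Before rotation:
Unpolarized light through the first polarizer → I₁ = ½ I₀, now polarized at 29°.
I₂ = I₁ cos²(71° − 29°) = 0.5 I₀ · cos²(42°) = 0.2761 I₀.
I₃ = I₂ cos²(116° − 71°) = 0.2761 I₀ · cos²(45°) = 0.1381 I₀.
After rotation:
Unpolarized light through the first polarizer → I₁ = ½ I₀, now polarized at 29°.
I₂ = I₁ cos²(71° − 29°) = 0.5 I₀ · cos²(42°) = 0.2761 I₀.
I₃ = I₂ cos²(106° − 71°) = 0.2761 I₀ · cos²(35°) = 0.1853 I₀.
Ratio = 0.1853 / 0.1381 = 1.342.

I_new/I_old ≈ 1.34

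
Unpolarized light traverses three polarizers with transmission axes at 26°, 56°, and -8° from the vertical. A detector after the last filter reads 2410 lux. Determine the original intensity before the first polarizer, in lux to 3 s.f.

I₀ ≈ 3.34e4 lux

Unpolarized light through the first polarizer → I₁ = ½ I₀, now polarized at 26°.
I₂ = I₁ cos²(56° − 26°) = 0.5 I₀ · cos²(30°) = 0.375 I₀.
I₃ = I₂ cos²(-8° − 56°) = 0.375 I₀ · cos²(64°) = 0.07206 I₀.
So 2410 lux = 0.07206 I₀, giving I₀ = 2410/0.07206 = 3.344e+04 lux.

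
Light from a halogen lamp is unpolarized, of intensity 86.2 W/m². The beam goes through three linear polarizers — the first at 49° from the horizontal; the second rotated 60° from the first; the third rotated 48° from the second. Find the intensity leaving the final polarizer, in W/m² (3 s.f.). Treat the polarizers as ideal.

Unpolarized light through the first polarizer → I₁ = 86.2 W/m²/2 = 43.1 W/m², polarized at 49°.
I₂ = I₁ · cos²(60°) = 43.1 · 0.25 = 10.78 W/m².
I₃ = I₂ · cos²(48°) = 10.78 · 0.4477 = 4.824 W/m².

I ≈ 4.82 W/m²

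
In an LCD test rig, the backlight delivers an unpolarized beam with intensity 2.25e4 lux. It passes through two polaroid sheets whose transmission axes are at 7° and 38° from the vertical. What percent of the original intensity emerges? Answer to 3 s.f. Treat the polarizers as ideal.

≈ 36.7%

Unpolarized light through the first polarizer → I₁ = 2.25e4 lux/2 = 1.125e+04 lux, polarized at 7°.
I₂ = I₁ · cos²(31°) = 1.125e+04 · 0.7347 = 8266 lux.
That is 36.74% of the incident intensity.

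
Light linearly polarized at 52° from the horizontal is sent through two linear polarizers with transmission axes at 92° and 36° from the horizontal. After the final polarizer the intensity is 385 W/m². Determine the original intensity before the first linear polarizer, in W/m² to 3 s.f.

I₀ ≈ 2100 W/m²

By Malus's law, I₁ = I₀ cos²(92° − 52°) = I₀ cos²(40°) = 0.5868 I₀.
I₂ = I₁ cos²(36° − 92°) = 0.5868 I₀ · cos²(56°) = 0.1835 I₀.
So 385 W/m² = 0.1835 I₀, giving I₀ = 385/0.1835 = 2098 W/m².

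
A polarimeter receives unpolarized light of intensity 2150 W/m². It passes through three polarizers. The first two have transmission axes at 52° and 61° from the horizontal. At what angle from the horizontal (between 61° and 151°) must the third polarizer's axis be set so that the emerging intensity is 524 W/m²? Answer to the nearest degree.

θ ≈ 106°

Unpolarized light through the first polarizer → I₁ = ½ I₀, now polarized at 52°.
I₂ = I₁ cos²(61° − 52°) = 0.5 I₀ · cos²(9°) = 0.4878 I₀.
Target fraction: 524 / 2150 W/m² = 0.2437 of I₀.
Need I₃/I₀ = 0.2437, so cos²(θ − 61°) = 0.2437 / 0.4878 = 0.4997.
θ − 61° = arccos(√0.4997) = 45.0°, giving θ ≈ 61 + 45.0 = 106.0°.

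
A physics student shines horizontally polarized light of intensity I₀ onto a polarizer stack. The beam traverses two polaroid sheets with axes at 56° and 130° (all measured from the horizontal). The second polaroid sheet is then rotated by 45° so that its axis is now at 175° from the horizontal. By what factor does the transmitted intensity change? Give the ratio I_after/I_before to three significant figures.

I_new/I_old ≈ 3.09

Before rotation:
I₁ = I₀ cos²(56° − 0°) = I₀ cos²(56°) = 0.3127 I₀.
I₂ = I₁ cos²(130° − 56°) = 0.3127 I₀ · cos²(74°) = 0.02376 I₀.
After rotation:
I₁ = I₀ cos²(56° − 0°) = I₀ cos²(56°) = 0.3127 I₀.
Angle between axes 1 and 2: 61°. I₂ = 0.3127 I₀ · cos²(61°) = 0.0735 I₀.
Ratio = 0.0735 / 0.02376 = 3.094.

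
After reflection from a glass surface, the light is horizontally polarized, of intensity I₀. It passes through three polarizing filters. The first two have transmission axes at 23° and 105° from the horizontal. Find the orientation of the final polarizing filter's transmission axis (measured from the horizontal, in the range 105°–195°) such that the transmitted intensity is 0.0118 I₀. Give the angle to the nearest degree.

θ ≈ 137°

I₁ = I₀ cos²(23° − 0°) = I₀ cos²(23°) = 0.8473 I₀.
I₂ = I₁ cos²(105° − 23°) = 0.8473 I₀ · cos²(82°) = 0.01641 I₀.
Need I₃/I₀ = 0.0118, so cos²(θ − 105°) = 0.0118 / 0.01641 = 0.719.
θ − 105° = arccos(√0.719) = 32.0°, giving θ ≈ 105 + 32.0 = 137.0°.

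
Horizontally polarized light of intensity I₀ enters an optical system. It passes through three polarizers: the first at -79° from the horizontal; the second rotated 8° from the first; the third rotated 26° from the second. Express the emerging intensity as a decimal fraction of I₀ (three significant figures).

I₁ = I₀ cos²(-79° − 0°) = I₀ cos²(79°) = 0.03641 I₀.
I₂ = I₁ cos²(8°) = 0.03641 · 0.9806 I₀ = 0.0357 I₀.
I₃ = I₂ cos²(26°) = 0.0357 · 0.8078 I₀ = 0.02884 I₀.
Transmitted fraction = 0.02884.

≈ 0.0288 I₀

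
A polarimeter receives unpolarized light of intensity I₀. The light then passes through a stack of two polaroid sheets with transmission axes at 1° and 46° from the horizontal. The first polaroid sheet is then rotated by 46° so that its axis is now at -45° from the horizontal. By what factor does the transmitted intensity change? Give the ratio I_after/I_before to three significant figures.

Before rotation:
Unpolarized light through the first polarizer → I₁ = ½ I₀, now polarized at 1°.
I₂ = I₁ cos²(46° − 1°) = 0.5 I₀ · cos²(45°) = 0.25 I₀.
After rotation:
Unpolarized light through the first polarizer → I₁ = ½ I₀, now polarized at -45°.
Angle between axes 1 and 2: 89°. I₂ = 0.5 I₀ · cos²(89°) = 0.0001523 I₀.
Ratio = 0.0001523 / 0.25 = 0.0006092.

I_new/I_old ≈ 0.000609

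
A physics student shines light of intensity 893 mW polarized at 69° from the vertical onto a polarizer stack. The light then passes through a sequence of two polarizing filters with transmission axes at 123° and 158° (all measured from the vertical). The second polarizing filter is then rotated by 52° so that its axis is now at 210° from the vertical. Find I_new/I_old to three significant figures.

I_new/I_old ≈ 0.00408

Before rotation:
By Malus's law, I₁ = I₀ cos²(123° − 69°) = I₀ cos²(54°) = 0.3455 I₀.
I₂ = I₁ cos²(158° − 123°) = 0.3455 I₀ · cos²(35°) = 0.2318 I₀.
After rotation:
I₁ = I₀ cos²(123° − 69°) = I₀ cos²(54°) = 0.3455 I₀.
I₂ = I₁ cos²(210° − 123°) = 0.3455 I₀ · cos²(87°) = 0.0009463 I₀.
Ratio = 0.0009463 / 0.2318 = 0.004082.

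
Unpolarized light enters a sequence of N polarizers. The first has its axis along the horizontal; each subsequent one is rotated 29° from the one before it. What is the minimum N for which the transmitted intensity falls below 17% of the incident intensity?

N = 6

First polarizer halves the unpolarized light: factor 1/2.
Each further stage multiplies by cos²(29°) = 0.765.
After N polarizers: T = 0.5·0.765^(N−1). Require T < 0.17 ⇒ N−1 > ln(0.17/0.5)/ln(0.765) = 4.03, so N−1 ≥ 5 and N = 6.
Check: N=6 gives T = 0.131 < 0.17; N=5 gives T = 0.1712.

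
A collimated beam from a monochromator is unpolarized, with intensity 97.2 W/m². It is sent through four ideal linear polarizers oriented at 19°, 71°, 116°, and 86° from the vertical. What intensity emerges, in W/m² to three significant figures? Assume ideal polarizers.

Unpolarized light through the first polarizer → I₁ = 97.2 W/m²/2 = 48.6 W/m², polarized at 19°.
I₂ = I₁ · cos²(52°) = 48.6 · 0.379 = 18.42 W/m².
I₃ = I₂ · cos²(45°) = 18.42 · 0.5 = 9.211 W/m².
I₄ = I₃ · cos²(30°) = 9.211 · 0.75 = 6.908 W/m².

I ≈ 6.91 W/m²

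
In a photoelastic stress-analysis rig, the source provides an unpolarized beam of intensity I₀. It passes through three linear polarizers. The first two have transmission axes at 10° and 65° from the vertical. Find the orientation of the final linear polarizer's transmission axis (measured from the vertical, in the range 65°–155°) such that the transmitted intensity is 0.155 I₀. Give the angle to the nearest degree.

Unpolarized light through the first polarizer → I₁ = ½ I₀, now polarized at 10°.
I₂ = I₁ cos²(65° − 10°) = 0.5 I₀ · cos²(55°) = 0.1645 I₀.
Need I₃/I₀ = 0.155, so cos²(θ − 65°) = 0.155 / 0.1645 = 0.9423.
θ − 65° = arccos(√0.9423) = 13.9°, giving θ ≈ 65 + 13.9 = 78.9°.

θ ≈ 79°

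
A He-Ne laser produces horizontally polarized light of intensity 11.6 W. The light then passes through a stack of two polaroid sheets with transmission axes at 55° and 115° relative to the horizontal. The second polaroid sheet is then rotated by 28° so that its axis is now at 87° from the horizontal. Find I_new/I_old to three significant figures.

Before rotation:
By Malus's law, I₁ = I₀ cos²(55° − 0°) = I₀ cos²(55°) = 0.329 I₀.
I₂ = I₁ cos²(115° − 55°) = 0.329 I₀ · cos²(60°) = 0.08225 I₀.
After rotation:
I₁ = I₀ cos²(55° − 0°) = I₀ cos²(55°) = 0.329 I₀.
I₂ = I₁ cos²(87° − 55°) = 0.329 I₀ · cos²(32°) = 0.2366 I₀.
Ratio = 0.2366 / 0.08225 = 2.877.

I_new/I_old ≈ 2.88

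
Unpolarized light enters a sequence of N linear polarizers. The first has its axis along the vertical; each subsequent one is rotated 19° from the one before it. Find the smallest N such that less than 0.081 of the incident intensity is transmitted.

N = 18

First polarizer halves the unpolarized light: factor 1/2.
Each further stage multiplies by cos²(19°) = 0.894.
After N polarizers: T = 0.5·0.894^(N−1). Require T < 0.081 ⇒ N−1 > ln(0.081/0.5)/ln(0.894) = 16.25, so N−1 ≥ 17 and N = 18.
Check: N=18 gives T = 0.07443 < 0.081; N=17 gives T = 0.08326.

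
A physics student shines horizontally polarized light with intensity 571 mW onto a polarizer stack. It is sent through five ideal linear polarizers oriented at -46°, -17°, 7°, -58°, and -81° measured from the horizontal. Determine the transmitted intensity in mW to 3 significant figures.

By Malus's law, I₁ = 571 mW · cos²(46°) = 275.5 mW.
I₂ = I₁ · cos²(29°) = 275.5 · 0.765 = 210.8 mW.
I₃ = I₂ · cos²(24°) = 210.8 · 0.8346 = 175.9 mW.
I₄ = I₃ · cos²(65°) = 175.9 · 0.1786 = 31.42 mW.
I₅ = I₄ · cos²(23°) = 31.42 · 0.8473 = 26.62 mW.

I ≈ 26.6 mW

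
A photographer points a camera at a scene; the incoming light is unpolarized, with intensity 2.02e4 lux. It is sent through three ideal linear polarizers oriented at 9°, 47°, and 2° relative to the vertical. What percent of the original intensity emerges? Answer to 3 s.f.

≈ 15.5%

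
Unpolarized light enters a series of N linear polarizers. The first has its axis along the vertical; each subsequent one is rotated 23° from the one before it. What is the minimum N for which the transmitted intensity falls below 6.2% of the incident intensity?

First polarizer halves the unpolarized light: factor 1/2.
Each further stage multiplies by cos²(23°) = 0.8473.
After N polarizers: T = 0.5·0.8473^(N−1). Require T < 0.062 ⇒ N−1 > ln(0.062/0.5)/ln(0.8473) = 12.60, so N−1 ≥ 13 and N = 14.
Check: N=14 gives T = 0.05803 < 0.062; N=13 gives T = 0.06849.

N = 14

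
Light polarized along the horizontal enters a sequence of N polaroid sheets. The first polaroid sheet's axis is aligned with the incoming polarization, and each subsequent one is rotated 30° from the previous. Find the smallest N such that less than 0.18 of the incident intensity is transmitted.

N = 7

First polarizer is aligned with the polarization: full transmission.
Each further stage multiplies by cos²(30°) = 0.75.
After N polarizers: T = 0.75^(N−1). Require T < 0.18 ⇒ N−1 > ln(0.18)/ln(0.75) = 5.96, so N−1 ≥ 6 and N = 7.
Check: N=7 gives T = 0.178 < 0.18; N=6 gives T = 0.2373.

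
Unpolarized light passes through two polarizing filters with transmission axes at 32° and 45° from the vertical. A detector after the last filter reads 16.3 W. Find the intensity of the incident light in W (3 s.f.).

Unpolarized light through the first polarizer → I₁ = ½ I₀, now polarized at 32°.
I₂ = I₁ cos²(45° − 32°) = 0.5 I₀ · cos²(13°) = 0.4747 I₀.
So 16.3 W = 0.4747 I₀, giving I₀ = 16.3/0.4747 = 34.34 W.

I₀ ≈ 34.3 W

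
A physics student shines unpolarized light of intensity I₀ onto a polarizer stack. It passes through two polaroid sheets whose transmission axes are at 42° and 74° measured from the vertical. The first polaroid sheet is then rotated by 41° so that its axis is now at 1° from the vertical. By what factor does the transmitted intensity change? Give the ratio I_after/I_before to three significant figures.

Before rotation:
Unpolarized light through the first polarizer → I₁ = ½ I₀, now polarized at 42°.
I₂ = I₁ cos²(74° − 42°) = 0.5 I₀ · cos²(32°) = 0.3596 I₀.
After rotation:
Unpolarized light through the first polarizer → I₁ = ½ I₀, now polarized at 1°.
I₂ = I₁ cos²(74° − 1°) = 0.5 I₀ · cos²(73°) = 0.04274 I₀.
Ratio = 0.04274 / 0.3596 = 0.1189.

I_new/I_old ≈ 0.119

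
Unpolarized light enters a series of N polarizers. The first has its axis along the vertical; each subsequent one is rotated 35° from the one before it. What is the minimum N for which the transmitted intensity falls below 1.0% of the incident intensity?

N = 11

First polarizer halves the unpolarized light: factor 1/2.
Each further stage multiplies by cos²(35°) = 0.671.
After N polarizers: T = 0.5·0.671^(N−1). Require T < 0.010 ⇒ N−1 > ln(0.010/0.5)/ln(0.671) = 9.81, so N−1 ≥ 10 and N = 11.
Check: N=11 gives T = 0.009253 < 0.010; N=10 gives T = 0.01379.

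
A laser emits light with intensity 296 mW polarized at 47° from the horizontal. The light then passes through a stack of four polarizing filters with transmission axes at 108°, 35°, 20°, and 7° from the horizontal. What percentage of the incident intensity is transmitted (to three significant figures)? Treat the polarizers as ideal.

I₁ = 296 mW · cos²(61°) = 69.57 mW.
I₂ = I₁ · cos²(73°) = 69.57 · 0.08548 = 5.947 mW.
I₃ = I₂ · cos²(15°) = 5.947 · 0.933 = 5.549 mW.
I₄ = I₃ · cos²(13°) = 5.549 · 0.9494 = 5.268 mW.
That is 1.78% of the incident intensity.

≈ 1.78%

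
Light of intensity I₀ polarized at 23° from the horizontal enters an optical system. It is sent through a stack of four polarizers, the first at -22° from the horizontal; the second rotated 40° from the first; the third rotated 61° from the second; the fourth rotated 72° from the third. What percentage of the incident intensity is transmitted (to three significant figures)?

I₁ = I₀ cos²(-22° − 23°) = I₀ cos²(45°) = 0.5 I₀.
I₂ = I₁ cos²(40°) = 0.5 · 0.5868 I₀ = 0.2934 I₀.
I₃ = I₂ cos²(61°) = 0.2934 · 0.235 I₀ = 0.06896 I₀.
I₄ = I₃ cos²(72°) = 0.06896 · 0.09549 I₀ = 0.006585 I₀.
That is 0.6585% of the incident intensity.

≈ 0.659%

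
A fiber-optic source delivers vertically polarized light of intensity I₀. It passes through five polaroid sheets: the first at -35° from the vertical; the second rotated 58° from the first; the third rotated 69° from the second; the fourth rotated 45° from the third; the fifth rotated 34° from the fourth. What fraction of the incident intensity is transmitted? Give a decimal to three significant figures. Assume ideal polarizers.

I₁ = I₀ cos²(-35° − 0°) = I₀ cos²(35°) = 0.671 I₀.
I₂ = I₁ cos²(58°) = 0.671 · 0.2808 I₀ = 0.1884 I₀.
I₃ = I₂ cos²(69°) = 0.1884 · 0.1284 I₀ = 0.0242 I₀.
I₄ = I₃ cos²(45°) = 0.0242 · 0.5 I₀ = 0.0121 I₀.
I₅ = I₄ cos²(34°) = 0.0121 · 0.6873 I₀ = 0.008316 I₀.
Transmitted fraction = 0.008316.

≈ 0.00832 I₀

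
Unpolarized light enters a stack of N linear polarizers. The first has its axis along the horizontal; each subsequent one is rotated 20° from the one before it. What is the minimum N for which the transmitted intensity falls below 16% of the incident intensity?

N = 11

First polarizer halves the unpolarized light: factor 1/2.
Each further stage multiplies by cos²(20°) = 0.883.
After N polarizers: T = 0.5·0.883^(N−1). Require T < 0.16 ⇒ N−1 > ln(0.16/0.5)/ln(0.883) = 9.16, so N−1 ≥ 10 and N = 11.
Check: N=11 gives T = 0.1441 < 0.16; N=10 gives T = 0.1632.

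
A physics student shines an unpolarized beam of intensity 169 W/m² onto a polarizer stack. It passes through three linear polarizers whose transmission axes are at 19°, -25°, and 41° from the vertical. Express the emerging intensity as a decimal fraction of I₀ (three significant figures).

Unpolarized light through the first polarizer → I₁ = 169 W/m²/2 = 84.5 W/m², polarized at 19°.
I₂ = I₁ · cos²(44°) = 84.5 · 0.5174 = 43.72 W/m².
I₃ = I₂ · cos²(66°) = 43.72 · 0.1654 = 7.234 W/m².
Transmitted fraction = 0.0428.

I/I₀ ≈ 0.0428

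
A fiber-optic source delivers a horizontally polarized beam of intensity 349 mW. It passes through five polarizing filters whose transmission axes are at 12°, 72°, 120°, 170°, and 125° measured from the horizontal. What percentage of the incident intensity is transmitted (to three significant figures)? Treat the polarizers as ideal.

I₁ = 349 mW · cos²(12°) = 333.9 mW.
I₂ = I₁ · cos²(60°) = 333.9 · 0.25 = 83.48 mW.
I₃ = I₂ · cos²(48°) = 83.48 · 0.4477 = 37.38 mW.
I₄ = I₃ · cos²(50°) = 37.38 · 0.4132 = 15.44 mW.
I₅ = I₄ · cos²(45°) = 15.44 · 0.5 = 7.721 mW.
That is 2.212% of the incident intensity.

≈ 2.21%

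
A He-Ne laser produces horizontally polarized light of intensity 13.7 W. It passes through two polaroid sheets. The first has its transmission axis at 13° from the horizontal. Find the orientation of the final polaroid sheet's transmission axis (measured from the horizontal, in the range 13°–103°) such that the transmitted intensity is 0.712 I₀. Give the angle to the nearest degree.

θ ≈ 43°

I₁ = I₀ cos²(13° − 0°) = I₀ cos²(13°) = 0.9494 I₀.
Need I₂/I₀ = 0.712, so cos²(θ − 13°) = 0.712 / 0.9494 = 0.7499.
θ − 13° = arccos(√0.7499) = 30.0°, giving θ ≈ 13 + 30.0 = 43.0°.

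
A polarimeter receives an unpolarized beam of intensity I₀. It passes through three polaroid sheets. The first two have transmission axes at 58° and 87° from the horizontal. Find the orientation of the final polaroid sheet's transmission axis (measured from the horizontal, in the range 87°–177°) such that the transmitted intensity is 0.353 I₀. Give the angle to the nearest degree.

Unpolarized light through the first polarizer → I₁ = ½ I₀, now polarized at 58°.
I₂ = I₁ cos²(87° − 58°) = 0.5 I₀ · cos²(29°) = 0.3825 I₀.
Need I₃/I₀ = 0.353, so cos²(θ − 87°) = 0.353 / 0.3825 = 0.9229.
θ − 87° = arccos(√0.9229) = 16.1°, giving θ ≈ 87 + 16.1 = 103.1°.

θ ≈ 103°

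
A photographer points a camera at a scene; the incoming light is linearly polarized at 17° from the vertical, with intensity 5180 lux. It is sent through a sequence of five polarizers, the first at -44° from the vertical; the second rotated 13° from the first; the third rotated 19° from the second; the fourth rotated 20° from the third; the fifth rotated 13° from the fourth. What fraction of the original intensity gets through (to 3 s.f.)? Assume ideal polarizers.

By Malus's law, I₁ = 5180 lux · cos²(61°) = 1218 lux.
I₂ = I₁ · cos²(13°) = 1218 · 0.9494 = 1156 lux.
I₃ = I₂ · cos²(19°) = 1156 · 0.894 = 1033 lux.
I₄ = I₃ · cos²(20°) = 1033 · 0.883 = 912.5 lux.
I₅ = I₄ · cos²(13°) = 912.5 · 0.9494 = 866.3 lux.
Transmitted fraction = 0.1672.

I/I₀ ≈ 0.167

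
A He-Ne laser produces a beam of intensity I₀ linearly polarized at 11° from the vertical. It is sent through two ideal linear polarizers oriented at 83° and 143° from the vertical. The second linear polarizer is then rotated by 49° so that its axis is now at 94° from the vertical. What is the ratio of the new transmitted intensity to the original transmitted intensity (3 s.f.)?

Before rotation:
I₁ = I₀ cos²(83° − 11°) = I₀ cos²(72°) = 0.09549 I₀.
I₂ = I₁ cos²(143° − 83°) = 0.09549 I₀ · cos²(60°) = 0.02387 I₀.
After rotation:
I₁ = I₀ cos²(83° − 11°) = I₀ cos²(72°) = 0.09549 I₀.
I₂ = I₁ cos²(94° − 83°) = 0.09549 I₀ · cos²(11°) = 0.09201 I₀.
Ratio = 0.09201 / 0.02387 = 3.854.

I_new/I_old ≈ 3.85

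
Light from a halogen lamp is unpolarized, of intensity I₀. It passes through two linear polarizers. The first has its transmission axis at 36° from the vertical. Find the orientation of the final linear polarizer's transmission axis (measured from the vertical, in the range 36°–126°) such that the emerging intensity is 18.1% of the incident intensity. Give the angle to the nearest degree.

θ ≈ 89°

Unpolarized light through the first polarizer → I₁ = ½ I₀, now polarized at 36°.
Need I₂/I₀ = 0.181, so cos²(θ − 36°) = 0.181 / 0.5 = 0.362.
θ − 36° = arccos(√0.362) = 53.0°, giving θ ≈ 36 + 53.0 = 89.0°.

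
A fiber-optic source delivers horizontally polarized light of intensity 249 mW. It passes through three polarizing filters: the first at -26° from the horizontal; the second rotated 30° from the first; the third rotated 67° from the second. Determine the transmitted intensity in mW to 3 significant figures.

I ≈ 23.0 mW

By Malus's law, I₁ = 249 mW · cos²(26°) = 201.1 mW.
I₂ = I₁ · cos²(30°) = 201.1 · 0.75 = 150.9 mW.
I₃ = I₂ · cos²(67°) = 150.9 · 0.1527 = 23.03 mW.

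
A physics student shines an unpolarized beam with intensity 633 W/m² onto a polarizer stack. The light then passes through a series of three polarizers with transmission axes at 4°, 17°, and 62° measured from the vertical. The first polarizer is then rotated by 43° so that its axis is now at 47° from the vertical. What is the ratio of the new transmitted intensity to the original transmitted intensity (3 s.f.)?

I_new/I_old ≈ 0.790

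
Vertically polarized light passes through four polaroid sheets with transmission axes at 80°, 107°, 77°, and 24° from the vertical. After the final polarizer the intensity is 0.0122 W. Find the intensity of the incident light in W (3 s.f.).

I₀ ≈ 1.88 W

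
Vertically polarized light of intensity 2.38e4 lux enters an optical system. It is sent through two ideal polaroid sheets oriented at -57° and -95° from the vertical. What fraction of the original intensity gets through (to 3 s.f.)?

I/I₀ ≈ 0.184

By Malus's law, I₁ = 2.38e4 lux · cos²(57°) = 7060 lux.
I₂ = I₁ · cos²(38°) = 7060 · 0.621 = 4384 lux.
Transmitted fraction = 0.1842.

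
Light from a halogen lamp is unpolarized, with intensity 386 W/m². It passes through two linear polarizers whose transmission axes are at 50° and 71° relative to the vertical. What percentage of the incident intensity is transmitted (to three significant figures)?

≈ 43.6%

Unpolarized light through the first polarizer → I₁ = 386 W/m²/2 = 193 W/m², polarized at 50°.
I₂ = I₁ · cos²(21°) = 193 · 0.8716 = 168.2 W/m².
That is 43.58% of the incident intensity.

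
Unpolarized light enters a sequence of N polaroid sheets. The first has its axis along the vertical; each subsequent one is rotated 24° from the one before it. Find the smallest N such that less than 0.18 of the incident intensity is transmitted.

First polarizer halves the unpolarized light: factor 1/2.
Each further stage multiplies by cos²(24°) = 0.8346.
After N polarizers: T = 0.5·0.8346^(N−1). Require T < 0.18 ⇒ N−1 > ln(0.18/0.5)/ln(0.8346) = 5.65, so N−1 ≥ 6 and N = 7.
Check: N=7 gives T = 0.1689 < 0.18; N=6 gives T = 0.2024.

N = 7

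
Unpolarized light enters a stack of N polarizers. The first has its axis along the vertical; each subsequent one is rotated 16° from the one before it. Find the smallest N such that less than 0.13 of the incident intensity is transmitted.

First polarizer halves the unpolarized light: factor 1/2.
Each further stage multiplies by cos²(16°) = 0.924.
After N polarizers: T = 0.5·0.924^(N−1). Require T < 0.13 ⇒ N−1 > ln(0.13/0.5)/ln(0.924) = 17.05, so N−1 ≥ 18 and N = 19.
Check: N=19 gives T = 0.1206 < 0.13; N=18 gives T = 0.1305.

N = 19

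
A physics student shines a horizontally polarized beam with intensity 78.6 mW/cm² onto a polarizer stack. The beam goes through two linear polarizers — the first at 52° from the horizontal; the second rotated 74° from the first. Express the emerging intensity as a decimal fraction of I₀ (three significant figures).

I₁ = 78.6 mW/cm² · cos²(52°) = 29.79 mW/cm².
I₂ = I₁ · cos²(74°) = 29.79 · 0.07598 = 2.264 mW/cm².
Transmitted fraction = 0.0288.

I/I₀ ≈ 0.0288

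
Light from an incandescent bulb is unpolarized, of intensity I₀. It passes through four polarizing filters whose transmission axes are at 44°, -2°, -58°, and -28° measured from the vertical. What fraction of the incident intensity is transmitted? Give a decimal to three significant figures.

Unpolarized light through the first polarizer → I₁ = ½ I₀, now polarized at 44°.
I₂ = I₁ cos²(-2° − 44°) = 0.5 I₀ · cos²(46°) = 0.2413 I₀.
I₃ = I₂ cos²(-58° + 2°) = 0.2413 I₀ · cos²(56°) = 0.07545 I₀.
I₄ = I₃ cos²(-28° + 58°) = 0.07545 I₀ · cos²(30°) = 0.05658 I₀.
Transmitted fraction = 0.05658.

≈ 0.0566 I₀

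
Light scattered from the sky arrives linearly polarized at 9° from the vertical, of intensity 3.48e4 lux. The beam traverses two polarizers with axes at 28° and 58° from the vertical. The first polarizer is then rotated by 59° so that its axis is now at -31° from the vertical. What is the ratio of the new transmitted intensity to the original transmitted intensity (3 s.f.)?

Before rotation:
By Malus's law, I₁ = I₀ cos²(28° − 9°) = I₀ cos²(19°) = 0.894 I₀.
I₂ = I₁ cos²(58° − 28°) = 0.894 I₀ · cos²(30°) = 0.6705 I₀.
After rotation:
I₁ = I₀ cos²(-31° − 9°) = I₀ cos²(40°) = 0.5868 I₀.
I₂ = I₁ cos²(58° + 31°) = 0.5868 I₀ · cos²(89°) = 0.0001787 I₀.
Ratio = 0.0001787 / 0.6705 = 0.0002666.

I_new/I_old ≈ 0.000267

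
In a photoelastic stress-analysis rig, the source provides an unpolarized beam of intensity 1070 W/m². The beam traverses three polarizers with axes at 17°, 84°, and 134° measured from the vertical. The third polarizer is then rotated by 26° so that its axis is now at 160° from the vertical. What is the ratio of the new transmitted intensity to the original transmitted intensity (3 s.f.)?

I_new/I_old ≈ 0.142

Before rotation:
Unpolarized light through the first polarizer → I₁ = ½ I₀, now polarized at 17°.
I₂ = I₁ cos²(84° − 17°) = 0.5 I₀ · cos²(67°) = 0.07634 I₀.
I₃ = I₂ cos²(134° − 84°) = 0.07634 I₀ · cos²(50°) = 0.03154 I₀.
After rotation:
Unpolarized light through the first polarizer → I₁ = ½ I₀, now polarized at 17°.
I₂ = I₁ cos²(84° − 17°) = 0.5 I₀ · cos²(67°) = 0.07634 I₀.
I₃ = I₂ cos²(160° − 84°) = 0.07634 I₀ · cos²(76°) = 0.004468 I₀.
Ratio = 0.004468 / 0.03154 = 0.1416.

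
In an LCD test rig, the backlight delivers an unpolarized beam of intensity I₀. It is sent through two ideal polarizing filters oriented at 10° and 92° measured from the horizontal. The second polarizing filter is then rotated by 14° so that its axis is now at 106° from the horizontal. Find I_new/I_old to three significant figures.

Before rotation:
Unpolarized light through the first polarizer → I₁ = ½ I₀, now polarized at 10°.
I₂ = I₁ cos²(92° − 10°) = 0.5 I₀ · cos²(82°) = 0.009685 I₀.
After rotation:
Unpolarized light through the first polarizer → I₁ = ½ I₀, now polarized at 10°.
Angle between axes 1 and 2: 84°. I₂ = 0.5 I₀ · cos²(84°) = 0.005463 I₀.
Ratio = 0.005463 / 0.009685 = 0.5641.

I_new/I_old ≈ 0.564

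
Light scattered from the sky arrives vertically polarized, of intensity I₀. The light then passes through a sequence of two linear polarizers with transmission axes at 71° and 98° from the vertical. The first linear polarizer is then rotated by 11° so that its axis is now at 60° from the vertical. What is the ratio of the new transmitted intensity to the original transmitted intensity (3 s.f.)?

I_new/I_old ≈ 1.84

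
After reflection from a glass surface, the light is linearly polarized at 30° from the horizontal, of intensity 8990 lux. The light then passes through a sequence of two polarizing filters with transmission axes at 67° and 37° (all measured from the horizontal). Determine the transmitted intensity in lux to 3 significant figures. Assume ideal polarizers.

I ≈ 4300 lux

I₁ = 8990 lux · cos²(37°) = 5734 lux.
I₂ = I₁ · cos²(30°) = 5734 · 0.75 = 4300 lux.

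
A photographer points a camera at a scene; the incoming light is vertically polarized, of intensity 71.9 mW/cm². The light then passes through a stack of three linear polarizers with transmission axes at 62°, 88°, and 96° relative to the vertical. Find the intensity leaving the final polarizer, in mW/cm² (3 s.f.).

I ≈ 12.6 mW/cm²

I₁ = 71.9 mW/cm² · cos²(62°) = 15.85 mW/cm².
I₂ = I₁ · cos²(26°) = 15.85 · 0.8078 = 12.8 mW/cm².
I₃ = I₂ · cos²(8°) = 12.8 · 0.9806 = 12.55 mW/cm².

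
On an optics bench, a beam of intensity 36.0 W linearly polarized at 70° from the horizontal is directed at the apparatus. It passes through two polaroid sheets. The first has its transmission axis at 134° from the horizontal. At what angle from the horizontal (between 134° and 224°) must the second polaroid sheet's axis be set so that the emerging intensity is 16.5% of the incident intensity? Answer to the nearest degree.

θ ≈ 156°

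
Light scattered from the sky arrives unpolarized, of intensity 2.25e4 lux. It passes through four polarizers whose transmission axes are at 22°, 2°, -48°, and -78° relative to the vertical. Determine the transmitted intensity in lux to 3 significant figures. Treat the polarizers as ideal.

I ≈ 3080 lux

Unpolarized light through the first polarizer → I₁ = 2.25e4 lux/2 = 1.125e+04 lux, polarized at 22°.
I₂ = I₁ · cos²(20°) = 1.125e+04 · 0.883 = 9934 lux.
I₃ = I₂ · cos²(50°) = 9934 · 0.4132 = 4104 lux.
I₄ = I₃ · cos²(30°) = 4104 · 0.75 = 3078 lux.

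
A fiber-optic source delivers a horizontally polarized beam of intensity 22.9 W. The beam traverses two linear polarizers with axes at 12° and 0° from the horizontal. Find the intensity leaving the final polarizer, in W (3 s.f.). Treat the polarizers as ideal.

I ≈ 21.0 W

I₁ = 22.9 W · cos²(12°) = 21.91 W.
I₂ = I₁ · cos²(12°) = 21.91 · 0.9568 = 20.96 W.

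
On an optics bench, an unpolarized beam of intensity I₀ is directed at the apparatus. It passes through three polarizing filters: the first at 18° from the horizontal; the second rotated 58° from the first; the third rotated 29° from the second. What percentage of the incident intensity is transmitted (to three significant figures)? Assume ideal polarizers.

≈ 10.7%

Unpolarized light through the first polarizer → I₁ = ½ I₀, now polarized at 18°.
I₂ = I₁ cos²(58°) = 0.5 · 0.2808 I₀ = 0.1404 I₀.
I₃ = I₂ cos²(29°) = 0.1404 · 0.765 I₀ = 0.1074 I₀.
That is 10.74% of the incident intensity.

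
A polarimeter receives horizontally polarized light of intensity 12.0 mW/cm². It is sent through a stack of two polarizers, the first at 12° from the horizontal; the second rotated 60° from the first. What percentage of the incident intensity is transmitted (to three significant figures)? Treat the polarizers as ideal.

≈ 23.9%

I₁ = 12.0 mW/cm² · cos²(12°) = 11.48 mW/cm².
I₂ = I₁ · cos²(60°) = 11.48 · 0.25 = 2.87 mW/cm².
That is 23.92% of the incident intensity.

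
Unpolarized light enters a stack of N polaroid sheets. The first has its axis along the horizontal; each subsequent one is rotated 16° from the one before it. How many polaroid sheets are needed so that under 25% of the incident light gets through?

N = 10

First polarizer halves the unpolarized light: factor 1/2.
Each further stage multiplies by cos²(16°) = 0.924.
After N polarizers: T = 0.5·0.924^(N−1). Require T < 0.25 ⇒ N−1 > ln(0.25/0.5)/ln(0.924) = 8.77, so N−1 ≥ 9 and N = 10.
Check: N=10 gives T = 0.2455 < 0.25; N=9 gives T = 0.2657.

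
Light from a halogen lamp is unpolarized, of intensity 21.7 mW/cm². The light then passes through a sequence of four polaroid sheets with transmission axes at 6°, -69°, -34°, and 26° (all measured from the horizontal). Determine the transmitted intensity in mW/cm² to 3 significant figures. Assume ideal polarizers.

I ≈ 0.122 mW/cm²

Unpolarized light through the first polarizer → I₁ = 21.7 mW/cm²/2 = 10.85 mW/cm², polarized at 6°.
I₂ = I₁ · cos²(75°) = 10.85 · 0.06699 = 0.7268 mW/cm².
I₃ = I₂ · cos²(35°) = 0.7268 · 0.671 = 0.4877 mW/cm².
I₄ = I₃ · cos²(60°) = 0.4877 · 0.25 = 0.1219 mW/cm².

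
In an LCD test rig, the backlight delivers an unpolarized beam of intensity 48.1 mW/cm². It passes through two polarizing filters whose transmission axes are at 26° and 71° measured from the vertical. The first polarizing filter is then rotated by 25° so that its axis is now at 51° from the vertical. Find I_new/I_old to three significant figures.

Before rotation:
Unpolarized light through the first polarizer → I₁ = ½ I₀, now polarized at 26°.
I₂ = I₁ cos²(71° − 26°) = 0.5 I₀ · cos²(45°) = 0.25 I₀.
After rotation:
Unpolarized light through the first polarizer → I₁ = ½ I₀, now polarized at 51°.
I₂ = I₁ cos²(71° − 51°) = 0.5 I₀ · cos²(20°) = 0.4415 I₀.
Ratio = 0.4415 / 0.25 = 1.766.

I_new/I_old ≈ 1.77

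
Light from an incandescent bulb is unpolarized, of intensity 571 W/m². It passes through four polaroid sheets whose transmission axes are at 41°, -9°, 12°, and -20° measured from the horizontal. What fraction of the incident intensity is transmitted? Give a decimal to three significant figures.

Unpolarized light through the first polarizer → I₁ = 571 W/m²/2 = 285.5 W/m², polarized at 41°.
I₂ = I₁ · cos²(50°) = 285.5 · 0.4132 = 118 W/m².
I₃ = I₂ · cos²(21°) = 118 · 0.8716 = 102.8 W/m².
I₄ = I₃ · cos²(32°) = 102.8 · 0.7192 = 73.94 W/m².
Transmitted fraction = 0.1295.

I/I₀ ≈ 0.129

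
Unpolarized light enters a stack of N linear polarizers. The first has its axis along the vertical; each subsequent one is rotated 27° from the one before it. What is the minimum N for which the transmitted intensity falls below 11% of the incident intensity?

First polarizer halves the unpolarized light: factor 1/2.
Each further stage multiplies by cos²(27°) = 0.7939.
After N polarizers: T = 0.5·0.7939^(N−1). Require T < 0.11 ⇒ N−1 > ln(0.11/0.5)/ln(0.7939) = 6.56, so N−1 ≥ 7 and N = 8.
Check: N=8 gives T = 0.09938 < 0.11; N=7 gives T = 0.1252.

N = 8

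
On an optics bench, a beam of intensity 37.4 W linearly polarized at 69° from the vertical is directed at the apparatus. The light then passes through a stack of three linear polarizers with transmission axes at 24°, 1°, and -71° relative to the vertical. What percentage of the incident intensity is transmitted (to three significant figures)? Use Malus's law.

By Malus's law, I₁ = 37.4 W · cos²(45°) = 18.7 W.
I₂ = I₁ · cos²(23°) = 18.7 · 0.8473 = 15.85 W.
I₃ = I₂ · cos²(72°) = 15.85 · 0.09549 = 1.513 W.
That is 4.046% of the incident intensity.

≈ 4.05%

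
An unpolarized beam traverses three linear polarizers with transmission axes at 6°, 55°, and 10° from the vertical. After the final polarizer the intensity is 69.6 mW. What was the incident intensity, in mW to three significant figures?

I₀ ≈ 647 mW

Unpolarized light through the first polarizer → I₁ = ½ I₀, now polarized at 6°.
I₂ = I₁ cos²(55° − 6°) = 0.5 I₀ · cos²(49°) = 0.2152 I₀.
I₃ = I₂ cos²(10° − 55°) = 0.2152 I₀ · cos²(45°) = 0.1076 I₀.
So 69.6 mW = 0.1076 I₀, giving I₀ = 69.6/0.1076 = 646.8 mW.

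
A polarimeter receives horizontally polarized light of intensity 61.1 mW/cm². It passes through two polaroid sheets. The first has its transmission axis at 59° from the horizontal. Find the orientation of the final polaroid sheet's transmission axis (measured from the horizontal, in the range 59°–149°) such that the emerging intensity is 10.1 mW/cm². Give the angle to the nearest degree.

θ ≈ 97°

By Malus's law, I₁ = I₀ cos²(59° − 0°) = I₀ cos²(59°) = 0.2653 I₀.
Target fraction: 10.1 / 61.1 mW/cm² = 0.1653 of I₀.
Need I₂/I₀ = 0.1653, so cos²(θ − 59°) = 0.1653 / 0.2653 = 0.6232.
θ − 59° = arccos(√0.6232) = 37.9°, giving θ ≈ 59 + 37.9 = 96.9°.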